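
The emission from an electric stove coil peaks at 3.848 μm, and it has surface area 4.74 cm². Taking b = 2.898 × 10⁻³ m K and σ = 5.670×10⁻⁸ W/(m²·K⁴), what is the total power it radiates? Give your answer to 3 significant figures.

Wien's law: T = b/λ_max = 2.898×10⁻³/3.848×10⁻⁶ = 753.119 K.
Area A = 4.74 cm² = 4.74×10⁻⁴ m².
Then P = σAT⁴ = 5.670×10⁻⁸×4.74×10⁻⁴×(753.119)⁴ = 8.65 W.

P ≈ 8.65 W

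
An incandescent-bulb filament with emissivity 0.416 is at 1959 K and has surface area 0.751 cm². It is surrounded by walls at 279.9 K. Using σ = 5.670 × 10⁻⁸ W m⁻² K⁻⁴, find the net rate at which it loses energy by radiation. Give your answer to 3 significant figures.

Area A = 0.751 cm² = 7.51×10⁻⁵ m².
Net radiated power P_net = εσA(T⁴ − T₀⁴) = 0.416×5.670×10⁻⁸×7.51×10⁻⁵×(1959⁴ − 279.9⁴).
T⁴ − T₀⁴ = 1.47278×10¹³ − 6.13778×10⁹ = 1.47217×10¹³ K⁴, so P_net = 26.1 W.

Net loss ≈ 26.1 W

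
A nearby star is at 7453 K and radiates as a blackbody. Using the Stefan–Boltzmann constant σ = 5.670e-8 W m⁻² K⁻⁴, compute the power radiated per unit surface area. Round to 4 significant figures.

Stefan–Boltzmann: I = σT⁴ = 5.670×10⁻⁸ × (7453)⁴ = 1.749×10⁸ W/m².

I ≈ 1.749×10⁸ W/m²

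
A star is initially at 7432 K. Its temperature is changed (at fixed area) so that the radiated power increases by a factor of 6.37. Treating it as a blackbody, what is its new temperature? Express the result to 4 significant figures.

P ∝ T⁴, so T₂/T₁ = (P₂/P₁)^(1/4) = (6.37)^(1/4) = 1.58867.
T₂ = 7432 × 1.58867 = 1.181×10⁴ K.

T₂ ≈ 1.181×10⁴ K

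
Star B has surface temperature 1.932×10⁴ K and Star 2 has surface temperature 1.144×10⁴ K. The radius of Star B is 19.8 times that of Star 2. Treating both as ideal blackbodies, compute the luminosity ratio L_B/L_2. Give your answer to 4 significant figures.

L_B/L_2 ≈ 3189

L ∝ R²T⁴, so L_B/L_2 = (R_B/R_2)²(T_B/T_2)⁴ = (19.8)² × (1.932×10⁴/1.144×10⁴)⁴ = 392.04 × 8.13438 = 3189.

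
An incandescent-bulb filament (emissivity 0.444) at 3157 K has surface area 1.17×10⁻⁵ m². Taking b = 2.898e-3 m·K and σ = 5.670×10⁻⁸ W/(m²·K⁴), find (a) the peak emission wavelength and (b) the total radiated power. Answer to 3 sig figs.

λ_max ≈ 918 nm; P ≈ 29.3 W

(a) λ_max = b/T = 2.898×10⁻³/3157 = 9.180×10⁻⁷ m = 918 nm.
Area A = 1.17×10⁻⁵ m².
(b) P = εσAT⁴ = 0.444×5.670×10⁻⁸×1.17×10⁻⁵×(3157)⁴ = 29.3 W.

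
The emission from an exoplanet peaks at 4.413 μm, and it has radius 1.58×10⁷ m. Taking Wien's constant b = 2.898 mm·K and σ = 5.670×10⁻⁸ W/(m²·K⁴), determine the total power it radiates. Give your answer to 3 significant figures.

P ≈ 3.31×10¹⁹ W

Wien's law: T = b/λ_max = 2.898×10⁻³/4.413×10⁻⁶ = 656.696 K.
Surface area A = 4πR² = 4π(1.58×10⁷ m)² = 3.13707×10¹⁵ m².
Then P = σAT⁴ = 5.670×10⁻⁸×3.13707×10¹⁵×(656.696)⁴ = 3.31×10¹⁹ W.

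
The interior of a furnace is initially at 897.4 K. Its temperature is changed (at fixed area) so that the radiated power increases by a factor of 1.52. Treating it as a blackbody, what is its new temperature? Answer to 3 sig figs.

T₂ ≈ 996 K

P ∝ T⁴, so T₂/T₁ = (P₂/P₁)^(1/4) = (1.52)^(1/4) = 1.11035.
T₂ = 897.4 × 1.11035 = 996 K.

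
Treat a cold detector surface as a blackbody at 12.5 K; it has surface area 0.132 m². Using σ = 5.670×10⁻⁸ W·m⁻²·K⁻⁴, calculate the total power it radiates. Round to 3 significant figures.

Area A = 0.132 m².
P = σAT⁴ = 5.670×10⁻⁸ × 0.132 × (12.5)⁴ = 1.83×10⁻⁴ W.

P ≈ 1.83×10⁻⁴ W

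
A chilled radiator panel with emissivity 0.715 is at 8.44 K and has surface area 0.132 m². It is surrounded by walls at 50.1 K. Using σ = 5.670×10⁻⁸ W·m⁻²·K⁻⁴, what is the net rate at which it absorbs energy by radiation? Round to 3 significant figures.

Net gain ≈ 0.0337 W

Area A = 0.132 m².
Net radiated power P_net = εσA(T⁴ − T₀⁴) = 0.715×5.670×10⁻⁸×0.132×(8.44⁴ − 50.1⁴).
T⁴ − T₀⁴ = 5074.23 − 6.30015×10⁶ = -6.29508×10⁶ K⁴, so P_net = -0.0337 W — negative, meaning a net gain of 0.0337 W.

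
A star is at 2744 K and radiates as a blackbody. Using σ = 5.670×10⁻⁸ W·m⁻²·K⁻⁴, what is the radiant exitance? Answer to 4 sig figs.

Stefan–Boltzmann: I = σT⁴ = 5.670×10⁻⁸ × (2744)⁴ = 3.215×10⁶ W/m².

I ≈ 3.215×10⁶ W/m²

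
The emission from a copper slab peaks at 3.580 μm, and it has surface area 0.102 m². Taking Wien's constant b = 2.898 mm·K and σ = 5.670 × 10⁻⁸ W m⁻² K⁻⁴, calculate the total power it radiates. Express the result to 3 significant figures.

Wien's law: T = b/λ_max = 2.898×10⁻³/3.580×10⁻⁶ = 809.497 K.
Area A = 0.102 m².
Then P = σAT⁴ = 5.670×10⁻⁸×0.102×(809.497)⁴ = 2.48×10³ W.

P ≈ 2.48×10³ W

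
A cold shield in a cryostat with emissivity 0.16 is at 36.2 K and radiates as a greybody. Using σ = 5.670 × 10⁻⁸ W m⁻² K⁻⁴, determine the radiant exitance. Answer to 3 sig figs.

Stefan–Boltzmann: I = εσT⁴ = 0.16 × 5.670×10⁻⁸ × (36.2)⁴ = 0.0156 W/m².

I ≈ 0.0156 W/m²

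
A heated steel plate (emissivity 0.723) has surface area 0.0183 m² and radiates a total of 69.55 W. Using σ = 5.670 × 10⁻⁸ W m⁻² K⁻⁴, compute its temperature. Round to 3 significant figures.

Area A = 0.0183 m².
P = εσAT⁴ ⇒ T = (P/(εσA))^(1/4) = (69.55/(0.723×5.670×10⁻⁸×0.0183))^(1/4) = 552 K.

T ≈ 552 K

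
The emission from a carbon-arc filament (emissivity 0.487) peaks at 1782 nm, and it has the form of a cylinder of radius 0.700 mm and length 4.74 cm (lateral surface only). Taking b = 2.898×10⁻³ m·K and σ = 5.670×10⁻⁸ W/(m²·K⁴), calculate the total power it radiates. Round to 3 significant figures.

P ≈ 40.3 W

Wien's law: T = b/λ_max = 2.898×10⁻³/1.782×10⁻⁶ = 1626.26 K.
Lateral area A = 2πrL = 2π×7.00×10⁻⁴×0.0474 = 2.08476×10⁻⁴ m².
Then P = εσAT⁴ = 0.487×5.670×10⁻⁸×2.08476×10⁻⁴×(1626.26)⁴ = 40.3 W.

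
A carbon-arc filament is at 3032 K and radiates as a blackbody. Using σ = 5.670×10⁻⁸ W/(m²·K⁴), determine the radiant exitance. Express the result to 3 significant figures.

Stefan–Boltzmann: I = σT⁴ = 5.670×10⁻⁸ × (3032)⁴ = 4.79×10⁶ W/m².

I ≈ 4.79×10⁶ W/m²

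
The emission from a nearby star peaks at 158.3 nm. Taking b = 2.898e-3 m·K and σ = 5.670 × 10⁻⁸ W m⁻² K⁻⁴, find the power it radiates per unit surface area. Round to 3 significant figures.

I ≈ 6.37×10⁹ W/m²

Wien's law: T = b/λ_max = 2.898×10⁻³/1.583×10⁻⁷ = 18307.0 K.
Then I = σT⁴ = 5.670×10⁻⁸×(18307.0)⁴ = 6.37×10⁹ W/m².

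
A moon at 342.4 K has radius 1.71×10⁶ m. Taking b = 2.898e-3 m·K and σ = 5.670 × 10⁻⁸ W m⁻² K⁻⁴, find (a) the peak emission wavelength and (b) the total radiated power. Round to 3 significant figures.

λ_max ≈ 8.46 μm; P ≈ 2.86×10¹⁶ W

(a) λ_max = b/T = 2.898×10⁻³/342.4 = 8.464×10⁻⁶ m = 8.46 μm.
Surface area A = 4πR² = 4π(1.71×10⁶ m)² = 3.67453×10¹³ m².
(b) P = σAT⁴ = 5.670×10⁻⁸×3.67453×10¹³×(342.4)⁴ = 2.86×10¹⁶ W.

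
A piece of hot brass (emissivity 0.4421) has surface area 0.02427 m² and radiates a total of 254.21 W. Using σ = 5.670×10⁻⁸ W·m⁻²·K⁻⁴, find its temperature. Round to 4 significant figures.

Area A = 0.02427 m².
P = εσAT⁴ ⇒ T = (P/(εσA))^(1/4) = (254.21/(0.4421×5.670×10⁻⁸×0.02427))^(1/4) = 804.0 K.

T ≈ 804.0 K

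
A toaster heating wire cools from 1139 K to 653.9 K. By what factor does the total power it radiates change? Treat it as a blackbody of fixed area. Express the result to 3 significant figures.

P ∝ T⁴, so P₂/P₁ = (T₂/T₁)⁴ = (653.9/1139)⁴ = (0.574100)⁴ = 0.109.

P₂/P₁ ≈ 0.109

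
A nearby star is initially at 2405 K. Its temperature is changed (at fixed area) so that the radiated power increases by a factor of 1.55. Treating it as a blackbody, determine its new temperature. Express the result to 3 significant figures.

P ∝ T⁴, so T₂/T₁ = (P₂/P₁)^(1/4) = (1.55)^(1/4) = 1.11579.
T₂ = 2405 × 1.11579 = 2.68×10³ K.

T₂ ≈ 2.68×10³ K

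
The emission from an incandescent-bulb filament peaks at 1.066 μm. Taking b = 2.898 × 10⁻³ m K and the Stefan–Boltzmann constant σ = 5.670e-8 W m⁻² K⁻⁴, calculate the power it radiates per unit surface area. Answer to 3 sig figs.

Wien's law: T = b/λ_max = 2.898×10⁻³/1.066×10⁻⁶ = 2718.57 K.
Then I = σT⁴ = 5.670×10⁻⁸×(2718.57)⁴ = 3.10×10⁶ W/m².

I ≈ 3.10×10⁶ W/m²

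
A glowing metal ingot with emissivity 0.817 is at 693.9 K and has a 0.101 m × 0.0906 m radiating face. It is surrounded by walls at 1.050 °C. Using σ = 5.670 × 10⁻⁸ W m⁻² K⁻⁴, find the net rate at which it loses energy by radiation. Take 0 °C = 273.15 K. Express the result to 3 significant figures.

Net loss ≈ 95.9 W

Surroundings: T = 1.050 °C + 273.15 = 274.200 K.
Area A = 0.101 × 0.0906 = 9.1506×10⁻³ m².
Net radiated power P_net = εσA(T⁴ − T₀⁴) = 0.817×5.670×10⁻⁸×9.1506×10⁻³×(693.9⁴ − 274.200⁴).
T⁴ − T₀⁴ = 2.31840×10¹¹ − 5.65288×10⁹ = 2.26187×10¹¹ K⁴, so P_net = 95.9 W.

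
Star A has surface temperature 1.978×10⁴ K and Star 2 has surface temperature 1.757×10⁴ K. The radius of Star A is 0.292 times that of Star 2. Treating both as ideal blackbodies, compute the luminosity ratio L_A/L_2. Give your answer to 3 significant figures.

L ∝ R²T⁴, so L_A/L_2 = (R_A/R_2)²(T_A/T_2)⁴ = (0.292)² × (1.978×10⁴/1.757×10⁴)⁴ = 0.085264 × 1.60627 = 0.137.

L_A/L_2 ≈ 0.137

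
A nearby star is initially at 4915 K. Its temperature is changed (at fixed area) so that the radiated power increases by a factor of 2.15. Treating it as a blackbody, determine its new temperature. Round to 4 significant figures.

P ∝ T⁴, so T₂/T₁ = (P₂/P₁)^(1/4) = (2.15)^(1/4) = 1.21090.
T₂ = 4915 × 1.21090 = 5952 K.

T₂ ≈ 5952 K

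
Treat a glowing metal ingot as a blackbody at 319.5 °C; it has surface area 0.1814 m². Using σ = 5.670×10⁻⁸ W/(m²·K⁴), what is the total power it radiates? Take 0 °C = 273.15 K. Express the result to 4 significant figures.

P ≈ 1269 W

T = 319.5 °C + 273.15 = 592.65 K.
Area A = 0.1814 m².
P = σAT⁴ = 5.670×10⁻⁸ × 0.1814 × (592.65)⁴ = 1269 W.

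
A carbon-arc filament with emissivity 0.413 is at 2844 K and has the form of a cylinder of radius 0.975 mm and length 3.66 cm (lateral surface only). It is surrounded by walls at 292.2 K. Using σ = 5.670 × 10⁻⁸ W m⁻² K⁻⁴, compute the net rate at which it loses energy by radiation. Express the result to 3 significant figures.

Lateral area A = 2πrL = 2π×9.75×10⁻⁴×0.0366 = 2.24215×10⁻⁴ m².
Net radiated power P_net = εσA(T⁴ − T₀⁴) = 0.413×5.670×10⁻⁸×2.24215×10⁻⁴×(2844⁴ − 292.2⁴).
T⁴ − T₀⁴ = 6.54212×10¹³ − 7.28989×10⁹ = 6.54139×10¹³ K⁴, so P_net = 343 W.

Net loss ≈ 343 W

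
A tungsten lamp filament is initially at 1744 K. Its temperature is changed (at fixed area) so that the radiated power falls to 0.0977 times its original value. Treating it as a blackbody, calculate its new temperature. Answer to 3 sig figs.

T₂ ≈ 975 K

P ∝ T⁴, so T₂/T₁ = (P₂/P₁)^(1/4) = (0.0977)^(1/4) = 0.559080.
T₂ = 1744 × 0.559080 = 975 K.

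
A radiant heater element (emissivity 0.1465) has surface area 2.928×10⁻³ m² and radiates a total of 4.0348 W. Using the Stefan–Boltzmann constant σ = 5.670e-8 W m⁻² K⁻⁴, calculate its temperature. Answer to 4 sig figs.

Area A = 2.928×10⁻³ m².
P = εσAT⁴ ⇒ T = (P/(εσA))^(1/4) = (4.0348/(0.1465×5.670×10⁻⁸×2.928×10⁻³))^(1/4) = 638.2 K.

T ≈ 638.2 K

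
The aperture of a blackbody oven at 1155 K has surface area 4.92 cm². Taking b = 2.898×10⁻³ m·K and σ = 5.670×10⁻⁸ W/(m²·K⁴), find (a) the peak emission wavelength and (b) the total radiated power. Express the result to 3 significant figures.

(a) λ_max = b/T = 2.898×10⁻³/1155 = 2.509×10⁻⁶ m = 2.51 μm.
Area A = 4.92 cm² = 4.92×10⁻⁴ m².
(b) P = σAT⁴ = 5.670×10⁻⁸×4.92×10⁻⁴×(1155)⁴ = 49.6 W.

λ_max ≈ 2.51 μm; P ≈ 49.6 W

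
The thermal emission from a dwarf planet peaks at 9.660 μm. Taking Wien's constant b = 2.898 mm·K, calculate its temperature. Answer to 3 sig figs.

T ≈ 300 K

Wien's law gives T = b/λ_max = (2.898×10⁻³ m·K)/(9.660×10⁻⁶ m) = 300 K.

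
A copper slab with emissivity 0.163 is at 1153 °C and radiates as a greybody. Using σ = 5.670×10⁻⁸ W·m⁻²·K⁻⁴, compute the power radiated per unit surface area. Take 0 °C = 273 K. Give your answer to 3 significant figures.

T = 1153 °C + 273 = 1426 K.
Stefan–Boltzmann: I = εσT⁴ = 0.163 × 5.670×10⁻⁸ × (1426)⁴ = 3.82×10⁴ W/m².

I ≈ 3.82×10⁴ W/m²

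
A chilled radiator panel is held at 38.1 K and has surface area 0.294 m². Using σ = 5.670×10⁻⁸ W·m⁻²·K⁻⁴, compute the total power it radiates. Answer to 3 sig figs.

Area A = 0.294 m².
P = σAT⁴ = 5.670×10⁻⁸ × 0.294 × (38.1)⁴ = 0.0351 W.

P ≈ 0.0351 W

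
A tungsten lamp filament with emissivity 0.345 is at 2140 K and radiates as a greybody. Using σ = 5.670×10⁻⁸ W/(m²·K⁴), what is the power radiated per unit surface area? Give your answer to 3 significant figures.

I ≈ 4.10×10⁵ W/m²

Stefan–Boltzmann: I = εσT⁴ = 0.345 × 5.670×10⁻⁸ × (2140)⁴ = 4.10×10⁵ W/m².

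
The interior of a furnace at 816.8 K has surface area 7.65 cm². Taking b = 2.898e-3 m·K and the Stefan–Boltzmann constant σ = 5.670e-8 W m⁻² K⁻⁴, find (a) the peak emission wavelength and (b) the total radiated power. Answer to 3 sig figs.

(a) λ_max = b/T = 2.898×10⁻³/816.8 = 3.548×10⁻⁶ m = 3.55 μm.
Area A = 7.65 cm² = 7.65×10⁻⁴ m².
(b) P = σAT⁴ = 5.670×10⁻⁸×7.65×10⁻⁴×(816.8)⁴ = 19.3 W.

λ_max ≈ 3.55 μm; P ≈ 19.3 W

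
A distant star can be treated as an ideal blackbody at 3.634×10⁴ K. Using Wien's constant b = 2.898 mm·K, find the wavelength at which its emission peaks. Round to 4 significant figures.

λ_max ≈ 79.75 nm

Wien's displacement law: λ_max = b/T = (2.898×10⁻³ m·K)/(3.634×10⁴ K) = 7.9747×10⁻⁸ m.
That is 79.75 nm, in the ultraviolet range.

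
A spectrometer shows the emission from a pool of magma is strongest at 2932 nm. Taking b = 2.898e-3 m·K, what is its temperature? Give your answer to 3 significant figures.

T ≈ 988 K

Wien's law gives T = b/λ_max = (2.898×10⁻³ m·K)/(2.932×10⁻⁶ m) = 988 K.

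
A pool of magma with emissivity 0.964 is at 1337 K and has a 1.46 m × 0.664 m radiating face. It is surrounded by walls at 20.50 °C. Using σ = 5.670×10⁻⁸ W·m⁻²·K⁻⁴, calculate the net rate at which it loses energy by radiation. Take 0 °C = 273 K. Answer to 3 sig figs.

Surroundings: T = 20.50 °C + 273 = 293.50 K.
Area A = 1.46 × 0.664 = 0.96944 m².
Net radiated power P_net = εσA(T⁴ − T₀⁴) = 0.964×5.670×10⁻⁸×0.96944×(1337⁴ − 293.50⁴).
T⁴ − T₀⁴ = 3.19540×10¹² − 7.42049×10⁹ = 3.18798×10¹² K⁴, so P_net = 1.69×10⁵ W.

Net loss ≈ 1.69×10⁵ W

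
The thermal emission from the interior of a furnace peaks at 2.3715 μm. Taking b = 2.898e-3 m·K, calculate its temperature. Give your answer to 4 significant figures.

T ≈ 1222 K

Wien's law gives T = b/λ_max = (2.898×10⁻³ m·K)/(2.3715×10⁻⁶ m) = 1222 K.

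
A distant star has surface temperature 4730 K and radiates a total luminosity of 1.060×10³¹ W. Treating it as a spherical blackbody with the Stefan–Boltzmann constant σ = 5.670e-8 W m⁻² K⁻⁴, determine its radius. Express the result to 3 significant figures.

R ≈ 1.72×10¹¹ m

L = 4πR²σT⁴ ⇒ R = √(L/(4πσT⁴)).
σT⁴ = 2.83810×10⁷ W/m², so R = √(1.060×10³¹/(4π×2.83810×10⁷)) = 1.72×10¹¹ m.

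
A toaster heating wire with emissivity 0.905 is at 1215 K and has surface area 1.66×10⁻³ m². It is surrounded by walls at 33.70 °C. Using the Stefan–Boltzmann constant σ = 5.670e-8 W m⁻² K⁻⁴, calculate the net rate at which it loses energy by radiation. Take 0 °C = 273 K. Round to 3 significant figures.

Net loss ≈ 185 W

Surroundings: T = 33.70 °C + 273 = 306.70 K.
Area A = 1.66×10⁻³ m².
Net radiated power P_net = εσA(T⁴ − T₀⁴) = 0.905×5.670×10⁻⁸×1.66×10⁻³×(1215⁴ − 306.70⁴).
T⁴ − T₀⁴ = 2.17924×10¹² − 8.84820×10⁹ = 2.17039×10¹² K⁴, so P_net = 185 W.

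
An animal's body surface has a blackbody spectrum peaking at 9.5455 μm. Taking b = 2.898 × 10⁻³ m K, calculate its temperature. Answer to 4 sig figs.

T ≈ 303.6 K

Wien's law gives T = b/λ_max = (2.898×10⁻³ m·K)/(9.5455×10⁻⁶ m) = 303.6 K.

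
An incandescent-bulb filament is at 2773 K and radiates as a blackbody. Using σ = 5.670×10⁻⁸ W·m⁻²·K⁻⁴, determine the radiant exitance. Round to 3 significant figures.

I ≈ 3.35×10⁶ W/m²

Stefan–Boltzmann: I = σT⁴ = 5.670×10⁻⁸ × (2773)⁴ = 3.35×10⁶ W/m².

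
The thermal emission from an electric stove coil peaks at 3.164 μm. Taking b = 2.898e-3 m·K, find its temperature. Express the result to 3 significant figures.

T ≈ 916 K

Wien's law gives T = b/λ_max = (2.898×10⁻³ m·K)/(3.164×10⁻⁶ m) = 916 K.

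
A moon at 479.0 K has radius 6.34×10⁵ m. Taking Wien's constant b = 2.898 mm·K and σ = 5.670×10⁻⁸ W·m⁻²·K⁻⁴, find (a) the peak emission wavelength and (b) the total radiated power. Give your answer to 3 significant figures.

(a) λ_max = b/T = 2.898×10⁻³/479.0 = 6.050×10⁻⁶ m = 6.05 μm.
Surface area A = 4πR² = 4π(6.34×10⁵ m)² = 5.05113×10¹² m².
(b) P = σAT⁴ = 5.670×10⁻⁸×5.05113×10¹²×(479.0)⁴ = 1.51×10¹⁶ W.

λ_max ≈ 6.05 μm; P ≈ 1.51×10¹⁶ W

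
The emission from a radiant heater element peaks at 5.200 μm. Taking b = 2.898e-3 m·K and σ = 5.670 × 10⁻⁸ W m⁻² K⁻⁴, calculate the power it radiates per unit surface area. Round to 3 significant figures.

Wien's law: T = b/λ_max = 2.898×10⁻³/5.200×10⁻⁶ = 557.308 K.
Then I = σT⁴ = 5.670×10⁻⁸×(557.308)⁴ = 5.47×10³ W/m².

I ≈ 5.47×10³ W/m²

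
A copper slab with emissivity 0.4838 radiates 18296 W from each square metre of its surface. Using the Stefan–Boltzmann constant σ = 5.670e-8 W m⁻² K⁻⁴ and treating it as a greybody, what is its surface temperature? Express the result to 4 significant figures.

I = εσT⁴, so T = (I/εσ)^(1/4) = (18296/(0.4838×5.670×10⁻⁸))^(1/4) = 903.7 K.

T ≈ 903.7 K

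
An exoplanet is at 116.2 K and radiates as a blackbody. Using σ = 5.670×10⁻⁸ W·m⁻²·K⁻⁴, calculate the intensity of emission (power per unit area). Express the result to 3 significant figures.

Stefan–Boltzmann: I = σT⁴ = 5.670×10⁻⁸ × (116.2)⁴ = 10.3 W/m².

I ≈ 10.3 W/m²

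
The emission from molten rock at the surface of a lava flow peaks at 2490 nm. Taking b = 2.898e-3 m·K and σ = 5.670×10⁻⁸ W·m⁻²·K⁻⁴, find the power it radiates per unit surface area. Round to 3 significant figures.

I ≈ 1.04×10⁵ W/m²

Wien's law: T = b/λ_max = 2.898×10⁻³/2.490×10⁻⁶ = 1163.86 K.
Then I = σT⁴ = 5.670×10⁻⁸×(1163.86)⁴ = 1.04×10⁵ W/m².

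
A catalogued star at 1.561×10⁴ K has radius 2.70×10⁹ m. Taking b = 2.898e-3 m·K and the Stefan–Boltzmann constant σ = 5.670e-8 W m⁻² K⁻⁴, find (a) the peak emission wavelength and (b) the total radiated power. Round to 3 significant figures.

λ_max ≈ 186 nm; P ≈ 3.08×10²⁹ W

(a) λ_max = b/T = 2.898×10⁻³/1.561×10⁴ = 1.857×10⁻⁷ m = 186 nm.
Surface area A = 4πR² = 4π(2.70×10⁹ m)² = 9.16088×10¹⁹ m².
(b) P = σAT⁴ = 5.670×10⁻⁸×9.16088×10¹⁹×(1.561×10⁴)⁴ = 3.08×10²⁹ W.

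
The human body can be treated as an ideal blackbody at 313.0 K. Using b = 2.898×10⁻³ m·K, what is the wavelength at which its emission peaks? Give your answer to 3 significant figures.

Wien's displacement law: λ_max = b/T = (2.898×10⁻³ m·K)/(313.0 K) = 9.259×10⁻⁶ m.
That is 9.26 μm, in the infrared range.

λ_max ≈ 9.26 μm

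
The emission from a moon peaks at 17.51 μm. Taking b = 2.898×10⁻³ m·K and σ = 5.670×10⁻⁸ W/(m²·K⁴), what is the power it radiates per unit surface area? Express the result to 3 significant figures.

I ≈ 42.5 W/m²

Wien's law: T = b/λ_max = 2.898×10⁻³/1.751×10⁻⁵ = 165.505 K.
Then I = σT⁴ = 5.670×10⁻⁸×(165.505)⁴ = 42.5 W/m².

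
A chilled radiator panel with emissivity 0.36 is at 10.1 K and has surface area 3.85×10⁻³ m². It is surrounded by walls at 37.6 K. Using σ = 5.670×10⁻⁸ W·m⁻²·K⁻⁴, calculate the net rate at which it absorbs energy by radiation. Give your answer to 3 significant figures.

Area A = 3.85×10⁻³ m².
Net radiated power P_net = εσA(T⁴ − T₀⁴) = 0.36×5.670×10⁻⁸×3.85×10⁻³×(10.1⁴ − 37.6⁴).
T⁴ − T₀⁴ = 10406.0 − 1.99872×10⁶ = -1.98831×10⁶ K⁴, so P_net = -1.56×10⁻⁴ W — negative, meaning a net gain of 1.56×10⁻⁴ W.

Net gain ≈ 1.56×10⁻⁴ W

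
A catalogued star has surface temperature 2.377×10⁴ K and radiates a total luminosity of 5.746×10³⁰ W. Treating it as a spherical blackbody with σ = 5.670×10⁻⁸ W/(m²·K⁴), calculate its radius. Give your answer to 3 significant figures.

R ≈ 5.03×10⁹ m

L = 4πR²σT⁴ ⇒ R = √(L/(4πσT⁴)).
σT⁴ = 1.81009×10¹⁰ W/m², so R = √(5.746×10³⁰/(4π×1.81009×10¹⁰)) = 5.03×10⁹ m.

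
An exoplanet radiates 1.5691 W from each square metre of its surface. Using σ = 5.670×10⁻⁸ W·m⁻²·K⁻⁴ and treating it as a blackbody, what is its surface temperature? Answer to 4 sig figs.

I = σT⁴, so T = (I/σ)^(1/4) = (1.5691/(5.670×10⁻⁸))^(1/4) = 72.53 K.

T ≈ 72.53 K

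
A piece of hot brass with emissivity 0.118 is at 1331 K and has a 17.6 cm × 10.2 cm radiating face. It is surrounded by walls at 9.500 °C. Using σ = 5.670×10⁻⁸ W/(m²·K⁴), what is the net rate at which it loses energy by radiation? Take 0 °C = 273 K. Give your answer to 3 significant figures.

Surroundings: T = 9.500 °C + 273 = 282.500 K.
Area A = 0.176 × 0.102 = 0.017952 m².
Net radiated power P_net = εσA(T⁴ − T₀⁴) = 0.118×5.670×10⁻⁸×0.017952×(1331⁴ − 282.500⁴).
T⁴ − T₀⁴ = 3.13843×10¹² − 6.36904×10⁹ = 3.13206×10¹² K⁴, so P_net = 376 W.

Net loss ≈ 376 W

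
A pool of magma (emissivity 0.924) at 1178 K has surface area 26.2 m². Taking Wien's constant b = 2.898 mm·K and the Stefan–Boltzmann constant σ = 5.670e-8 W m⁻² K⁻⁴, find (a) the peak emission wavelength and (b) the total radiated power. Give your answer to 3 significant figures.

λ_max ≈ 2.46×10³ nm; P ≈ 2.64×10⁶ W

(a) λ_max = b/T = 2.898×10⁻³/1178 = 2.460×10⁻⁶ m = 2.46×10³ nm.
Area A = 26.2 m².
(b) P = εσAT⁴ = 0.924×5.670×10⁻⁸×26.2×(1178)⁴ = 2.64×10⁶ W.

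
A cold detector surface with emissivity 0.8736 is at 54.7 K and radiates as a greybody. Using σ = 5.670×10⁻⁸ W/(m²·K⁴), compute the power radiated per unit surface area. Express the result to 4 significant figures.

I ≈ 0.4435 W/m²

Stefan–Boltzmann: I = εσT⁴ = 0.8736 × 5.670×10⁻⁸ × (54.7)⁴ = 0.4435 W/m².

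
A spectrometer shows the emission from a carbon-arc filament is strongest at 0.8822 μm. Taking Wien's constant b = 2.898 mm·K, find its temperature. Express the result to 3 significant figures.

T ≈ 3.28×10³ K

Wien's law gives T = b/λ_max = (2.898×10⁻³ m·K)/(8.822×10⁻⁷ m) = 3.28×10³ K.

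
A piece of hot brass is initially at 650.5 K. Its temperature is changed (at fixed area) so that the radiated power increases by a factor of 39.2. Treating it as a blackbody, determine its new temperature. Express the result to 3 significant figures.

P ∝ T⁴, so T₂/T₁ = (P₂/P₁)^(1/4) = (39.2)^(1/4) = 2.50220.
T₂ = 650.5 × 2.50220 = 1.63×10³ K.

T₂ ≈ 1.63×10³ K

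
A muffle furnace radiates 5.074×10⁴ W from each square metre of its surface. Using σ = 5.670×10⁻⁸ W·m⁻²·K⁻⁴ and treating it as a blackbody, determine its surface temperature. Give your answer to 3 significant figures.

I = σT⁴, so T = (I/σ)^(1/4) = (5.074×10⁴/(5.670×10⁻⁸))^(1/4) = 973 K.

T ≈ 973 K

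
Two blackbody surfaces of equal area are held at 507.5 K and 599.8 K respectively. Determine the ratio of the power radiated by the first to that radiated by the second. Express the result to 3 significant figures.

With equal areas, P₁/P₂ = (T₁/T₂)⁴ = (507.5/599.8)⁴ = 0.513.

P₁/P₂ ≈ 0.513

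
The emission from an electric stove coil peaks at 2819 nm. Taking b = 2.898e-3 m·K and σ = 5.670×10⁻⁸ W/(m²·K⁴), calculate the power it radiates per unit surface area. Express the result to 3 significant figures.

I ≈ 6.33×10⁴ W/m²

Wien's law: T = b/λ_max = 2.898×10⁻³/2.819×10⁻⁶ = 1028.02 K.
Then I = σT⁴ = 5.670×10⁻⁸×(1028.02)⁴ = 6.33×10⁴ W/m².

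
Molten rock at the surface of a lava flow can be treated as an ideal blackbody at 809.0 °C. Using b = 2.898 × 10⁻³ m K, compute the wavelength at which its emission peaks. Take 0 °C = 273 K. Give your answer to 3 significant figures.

λ_max ≈ 2.68×10³ nm

T = 809.0 °C + 273 = 1082.0 K.
Wien's displacement law: λ_max = b/T = (2.898×10⁻³ m·K)/(1082.0 K) = 2.678×10⁻⁶ m.
That is 2.68×10³ nm, in the infrared range.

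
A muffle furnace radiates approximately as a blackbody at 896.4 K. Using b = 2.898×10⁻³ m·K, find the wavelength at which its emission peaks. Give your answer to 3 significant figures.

λ_max ≈ 3.23 μm

Wien's displacement law: λ_max = b/T = (2.898×10⁻³ m·K)/(896.4 K) = 3.233×10⁻⁶ m.
That is 3.23 μm, in the infrared range.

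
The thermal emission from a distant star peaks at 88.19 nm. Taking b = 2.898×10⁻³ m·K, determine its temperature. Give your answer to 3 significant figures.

T ≈ 3.29×10⁴ K

Wien's law gives T = b/λ_max = (2.898×10⁻³ m·K)/(8.819×10⁻⁸ m) = 3.29×10⁴ K.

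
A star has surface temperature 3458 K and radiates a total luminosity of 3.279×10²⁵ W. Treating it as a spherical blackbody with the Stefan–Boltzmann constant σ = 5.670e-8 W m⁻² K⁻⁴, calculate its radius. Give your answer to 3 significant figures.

L = 4πR²σT⁴ ⇒ R = √(L/(4πσT⁴)).
σT⁴ = 8.10743×10⁶ W/m², so R = √(3.279×10²⁵/(4π×8.10743×10⁶)) = 5.67×10⁸ m.

R ≈ 5.67×10⁸ m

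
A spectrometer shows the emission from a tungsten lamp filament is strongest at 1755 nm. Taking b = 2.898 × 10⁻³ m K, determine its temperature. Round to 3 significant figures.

Wien's law gives T = b/λ_max = (2.898×10⁻³ m·K)/(1.755×10⁻⁶ m) = 1.65×10³ K.

T ≈ 1.65×10³ K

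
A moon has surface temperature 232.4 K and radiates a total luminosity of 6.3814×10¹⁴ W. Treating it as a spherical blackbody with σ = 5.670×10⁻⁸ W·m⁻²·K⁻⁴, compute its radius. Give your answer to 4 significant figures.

R ≈ 5.541×10⁵ m

L = 4πR²σT⁴ ⇒ R = √(L/(4πσT⁴)).
σT⁴ = 165.397 W/m², so R = √(6.3814×10¹⁴/(4π×165.397)) = 5.541×10⁵ m.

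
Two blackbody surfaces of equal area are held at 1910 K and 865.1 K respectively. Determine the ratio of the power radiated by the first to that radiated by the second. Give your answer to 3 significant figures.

With equal areas, P₁/P₂ = (T₁/T₂)⁴ = (1910/865.1)⁴ = 23.8.

P₁/P₂ ≈ 23.8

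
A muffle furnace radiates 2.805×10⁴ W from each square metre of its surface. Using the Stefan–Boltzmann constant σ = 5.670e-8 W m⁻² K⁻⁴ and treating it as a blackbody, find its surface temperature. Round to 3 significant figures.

I = σT⁴, so T = (I/σ)^(1/4) = (2.805×10⁴/(5.670×10⁻⁸))^(1/4) = 839 K.

T ≈ 839 K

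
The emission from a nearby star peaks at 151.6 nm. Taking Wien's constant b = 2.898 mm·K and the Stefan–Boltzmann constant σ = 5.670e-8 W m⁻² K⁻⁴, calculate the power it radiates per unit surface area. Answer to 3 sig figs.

I ≈ 7.57×10⁹ W/m²

Wien's law: T = b/λ_max = 2.898×10⁻³/1.516×10⁻⁷ = 19116.1 K.
Then I = σT⁴ = 5.670×10⁻⁸×(19116.1)⁴ = 7.57×10⁹ W/m².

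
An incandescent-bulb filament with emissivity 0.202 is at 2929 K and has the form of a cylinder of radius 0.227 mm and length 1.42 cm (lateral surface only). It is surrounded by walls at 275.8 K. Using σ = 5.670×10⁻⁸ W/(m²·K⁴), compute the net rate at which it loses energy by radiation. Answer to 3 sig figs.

Lateral area A = 2πrL = 2π×2.27×10⁻⁴×0.0142 = 2.02532×10⁻⁵ m².
Net radiated power P_net = εσA(T⁴ − T₀⁴) = 0.202×5.670×10⁻⁸×2.02532×10⁻⁵×(2929⁴ − 275.8⁴).
T⁴ − T₀⁴ = 7.35999×10¹³ − 5.78598×10⁹ = 7.35941×10¹³ K⁴, so P_net = 17.1 W.

Net loss ≈ 17.1 W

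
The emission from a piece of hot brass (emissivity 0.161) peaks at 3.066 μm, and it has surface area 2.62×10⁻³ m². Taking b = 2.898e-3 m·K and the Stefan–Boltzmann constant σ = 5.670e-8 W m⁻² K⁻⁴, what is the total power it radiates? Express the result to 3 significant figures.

Wien's law: T = b/λ_max = 2.898×10⁻³/3.066×10⁻⁶ = 945.205 K.
Area A = 2.62×10⁻³ m².
Then P = εσAT⁴ = 0.161×5.670×10⁻⁸×2.62×10⁻³×(945.205)⁴ = 19.1 W.

P ≈ 19.1 W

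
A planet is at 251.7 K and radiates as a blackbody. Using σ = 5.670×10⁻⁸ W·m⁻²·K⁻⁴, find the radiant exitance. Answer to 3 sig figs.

Stefan–Boltzmann: I = σT⁴ = 5.670×10⁻⁸ × (251.7)⁴ = 228 W/m².

I ≈ 228 W/m²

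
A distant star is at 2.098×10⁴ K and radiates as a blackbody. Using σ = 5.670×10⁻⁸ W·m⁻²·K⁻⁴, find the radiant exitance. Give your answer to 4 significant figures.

I ≈ 1.099×10¹⁰ W/m²

Stefan–Boltzmann: I = σT⁴ = 5.670×10⁻⁸ × (2.098×10⁴)⁴ = 1.099×10¹⁰ W/m².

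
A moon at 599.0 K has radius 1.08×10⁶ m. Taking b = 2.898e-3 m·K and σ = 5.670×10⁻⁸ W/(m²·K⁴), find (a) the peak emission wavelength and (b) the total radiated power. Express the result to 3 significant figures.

λ_max ≈ 4.84 μm; P ≈ 1.07×10¹⁷ W

(a) λ_max = b/T = 2.898×10⁻³/599.0 = 4.838×10⁻⁶ m = 4.84 μm.
Surface area A = 4πR² = 4π(1.08×10⁶ m)² = 1.46574×10¹³ m².
(b) P = σAT⁴ = 5.670×10⁻⁸×1.46574×10¹³×(599.0)⁴ = 1.07×10¹⁷ W.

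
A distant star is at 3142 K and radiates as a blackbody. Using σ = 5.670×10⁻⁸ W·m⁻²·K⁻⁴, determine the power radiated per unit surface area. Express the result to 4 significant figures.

Stefan–Boltzmann: I = σT⁴ = 5.670×10⁻⁸ × (3142)⁴ = 5.526×10⁶ W/m².

I ≈ 5.526×10⁶ W/m²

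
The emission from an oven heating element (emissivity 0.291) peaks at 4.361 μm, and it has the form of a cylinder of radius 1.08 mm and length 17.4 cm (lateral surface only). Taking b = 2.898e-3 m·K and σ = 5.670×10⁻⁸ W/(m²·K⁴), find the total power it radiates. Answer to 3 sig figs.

P ≈ 3.80 W

Wien's law: T = b/λ_max = 2.898×10⁻³/4.361×10⁻⁶ = 664.526 K.
Lateral area A = 2πrL = 2π×1.08×10⁻³×0.174 = 1.18074×10⁻³ m².
Then P = εσAT⁴ = 0.291×5.670×10⁻⁸×1.18074×10⁻³×(664.526)⁴ = 3.80 W.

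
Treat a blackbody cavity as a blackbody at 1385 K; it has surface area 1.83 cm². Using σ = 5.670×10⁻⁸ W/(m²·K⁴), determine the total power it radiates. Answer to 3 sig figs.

Area A = 1.83 cm² = 1.83×10⁻⁴ m².
P = σAT⁴ = 5.670×10⁻⁸ × 1.83×10⁻⁴ × (1385)⁴ = 38.2 W.

P ≈ 38.2 W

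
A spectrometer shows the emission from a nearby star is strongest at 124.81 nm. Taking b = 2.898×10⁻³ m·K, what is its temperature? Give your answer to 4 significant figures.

T ≈ 2.322×10⁴ K

Wien's law gives T = b/λ_max = (2.898×10⁻³ m·K)/(1.2481×10⁻⁷ m) = 2.322×10⁴ K.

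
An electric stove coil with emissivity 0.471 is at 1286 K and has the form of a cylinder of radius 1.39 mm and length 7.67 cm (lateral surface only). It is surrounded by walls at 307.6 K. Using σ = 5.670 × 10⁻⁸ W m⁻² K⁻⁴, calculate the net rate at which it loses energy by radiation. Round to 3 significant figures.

Net loss ≈ 48.8 W

Lateral area A = 2πrL = 2π×1.39×10⁻³×0.0767 = 6.69869×10⁻⁴ m².
Net radiated power P_net = εσA(T⁴ − T₀⁴) = 0.471×5.670×10⁻⁸×6.69869×10⁻⁴×(1286⁴ − 307.6⁴).
T⁴ − T₀⁴ = 2.73504×10¹² − 8.95252×10⁹ = 2.72609×10¹² K⁴, so P_net = 48.8 W.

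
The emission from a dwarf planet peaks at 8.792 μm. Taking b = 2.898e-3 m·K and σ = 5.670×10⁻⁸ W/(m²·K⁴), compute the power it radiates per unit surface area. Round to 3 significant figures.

Wien's law: T = b/λ_max = 2.898×10⁻³/8.792×10⁻⁶ = 329.618 K.
Then I = σT⁴ = 5.670×10⁻⁸×(329.618)⁴ = 669 W/m².

I ≈ 669 W/m²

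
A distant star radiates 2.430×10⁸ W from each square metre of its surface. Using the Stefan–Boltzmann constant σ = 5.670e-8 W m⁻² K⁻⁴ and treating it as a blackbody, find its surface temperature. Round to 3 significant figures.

I = σT⁴, so T = (I/σ)^(1/4) = (2.430×10⁸/(5.670×10⁻⁸))^(1/4) = 8.09×10³ K.

T ≈ 8.09×10³ K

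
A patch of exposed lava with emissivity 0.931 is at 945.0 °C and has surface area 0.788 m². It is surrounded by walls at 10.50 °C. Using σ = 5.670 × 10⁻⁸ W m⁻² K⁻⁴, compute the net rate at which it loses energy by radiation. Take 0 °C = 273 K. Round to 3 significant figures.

Net loss ≈ 9.13×10⁴ W

T = 945.0 °C + 273 = 1218.0 K.
Surroundings: T = 10.50 °C + 273 = 283.50 K.
Area A = 0.788 m².
Net radiated power P_net = εσA(T⁴ − T₀⁴) = 0.931×5.670×10⁻⁸×0.788×(1218.0⁴ − 283.50⁴).
T⁴ − T₀⁴ = 2.20084×10¹² − 6.45970×10⁹ = 2.19438×10¹² K⁴, so P_net = 9.13×10⁴ W.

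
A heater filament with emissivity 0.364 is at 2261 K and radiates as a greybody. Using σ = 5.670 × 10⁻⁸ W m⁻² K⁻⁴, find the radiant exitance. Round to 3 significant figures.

Stefan–Boltzmann: I = εσT⁴ = 0.364 × 5.670×10⁻⁸ × (2261)⁴ = 5.39×10⁵ W/m².

I ≈ 5.39×10⁵ W/m²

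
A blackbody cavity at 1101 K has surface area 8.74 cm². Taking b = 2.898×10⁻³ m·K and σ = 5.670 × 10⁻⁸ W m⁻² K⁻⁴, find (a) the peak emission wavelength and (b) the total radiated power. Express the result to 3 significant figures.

(a) λ_max = b/T = 2.898×10⁻³/1101 = 2.632×10⁻⁶ m = 2.63 μm.
Area A = 8.74 cm² = 8.74×10⁻⁴ m².
(b) P = σAT⁴ = 5.670×10⁻⁸×8.74×10⁻⁴×(1101)⁴ = 72.8 W.

λ_max ≈ 2.63 μm; P ≈ 72.8 W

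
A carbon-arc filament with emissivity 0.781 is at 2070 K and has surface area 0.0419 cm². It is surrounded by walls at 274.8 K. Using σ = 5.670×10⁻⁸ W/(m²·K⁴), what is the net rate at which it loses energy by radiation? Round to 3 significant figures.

Net loss ≈ 3.41 W

Area A = 0.0419 cm² = 4.19×10⁻⁶ m².
Net radiated power P_net = εσA(T⁴ − T₀⁴) = 0.781×5.670×10⁻⁸×4.19×10⁻⁶×(2070⁴ − 274.8⁴).
T⁴ − T₀⁴ = 1.83604×10¹³ − 5.70252×10⁹ = 1.83547×10¹³ K⁴, so P_net = 3.41 W.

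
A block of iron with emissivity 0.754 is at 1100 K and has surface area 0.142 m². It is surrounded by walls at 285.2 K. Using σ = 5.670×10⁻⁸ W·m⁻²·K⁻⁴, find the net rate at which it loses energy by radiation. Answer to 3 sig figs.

Area A = 0.142 m².
Net radiated power P_net = εσA(T⁴ − T₀⁴) = 0.754×5.670×10⁻⁸×0.142×(1100⁴ − 285.2⁴).
T⁴ − T₀⁴ = 1.46410×10¹² − 6.61604×10⁹ = 1.45748×10¹² K⁴, so P_net = 8.85×10³ W.

Net loss ≈ 8.85×10³ W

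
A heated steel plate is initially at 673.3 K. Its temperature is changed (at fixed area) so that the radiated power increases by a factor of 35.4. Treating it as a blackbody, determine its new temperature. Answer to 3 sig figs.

P ∝ T⁴, so T₂/T₁ = (P₂/P₁)^(1/4) = (35.4)^(1/4) = 2.43922.
T₂ = 673.3 × 2.43922 = 1.64×10³ K.

T₂ ≈ 1.64×10³ K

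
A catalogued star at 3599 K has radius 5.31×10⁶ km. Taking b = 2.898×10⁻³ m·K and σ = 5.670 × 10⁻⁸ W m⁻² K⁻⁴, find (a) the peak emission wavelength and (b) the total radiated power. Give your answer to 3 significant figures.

λ_max ≈ 805 nm; P ≈ 3.37×10²⁷ W

(a) λ_max = b/T = 2.898×10⁻³/3599 = 8.052×10⁻⁷ m = 805 nm.
Surface area A = 4πR² = 4π(5.31×10⁹ m)² = 3.54323×10²⁰ m².
(b) P = σAT⁴ = 5.670×10⁻⁸×3.54323×10²⁰×(3599)⁴ = 3.37×10²⁷ W.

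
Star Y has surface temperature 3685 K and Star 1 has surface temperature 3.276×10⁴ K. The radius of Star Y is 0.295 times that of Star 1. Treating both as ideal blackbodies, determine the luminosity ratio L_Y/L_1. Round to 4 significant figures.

L_Y/L_1 ≈ 1.393×10⁻⁵

L ∝ R²T⁴, so L_Y/L_1 = (R_Y/R_1)²(T_Y/T_1)⁴ = (0.295)² × (3685/3.276×10⁴)⁴ = 0.087025 × 1.60094×10⁻⁴ = 1.393×10⁻⁵.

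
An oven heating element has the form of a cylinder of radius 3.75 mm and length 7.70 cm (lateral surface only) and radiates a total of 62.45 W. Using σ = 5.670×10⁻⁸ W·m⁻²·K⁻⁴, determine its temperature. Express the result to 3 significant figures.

Lateral area A = 2πrL = 2π×3.75×10⁻³×0.0770 = 1.81427×10⁻³ m².
P = σAT⁴ ⇒ T = (P/(σA))^(1/4) = (62.45/(5.670×10⁻⁸×1.81427×10⁻³))^(1/4) = 883 K.

T ≈ 883 K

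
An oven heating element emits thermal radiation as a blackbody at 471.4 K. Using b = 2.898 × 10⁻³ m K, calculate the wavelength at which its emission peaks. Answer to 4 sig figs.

λ_max ≈ 6.148 μm

Wien's displacement law: λ_max = b/T = (2.898×10⁻³ m·K)/(471.4 K) = 6.1476×10⁻⁶ m.
That is 6.148 μm, in the infrared range.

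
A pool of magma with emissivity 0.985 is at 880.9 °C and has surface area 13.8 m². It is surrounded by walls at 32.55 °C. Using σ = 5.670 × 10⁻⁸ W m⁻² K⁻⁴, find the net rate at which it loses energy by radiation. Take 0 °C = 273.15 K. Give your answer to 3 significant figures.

Net loss ≈ 1.36×10⁶ W

T = 880.9 °C + 273.15 = 1154.05 K.
Surroundings: T = 32.55 °C + 273.15 = 305.70 K.
Area A = 13.8 m².
Net radiated power P_net = εσA(T⁴ − T₀⁴) = 0.985×5.670×10⁻⁸×13.8×(1154.05⁴ − 305.70⁴).
T⁴ − T₀⁴ = 1.77377×10¹² − 8.73337×10⁹ = 1.76504×10¹² K⁴, so P_net = 1.36×10⁶ W.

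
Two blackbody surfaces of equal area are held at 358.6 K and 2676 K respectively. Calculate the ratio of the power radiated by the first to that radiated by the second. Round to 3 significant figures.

With equal areas, P₁/P₂ = (T₁/T₂)⁴ = (358.6/2676)⁴ = 3.22×10⁻⁴.

P₁/P₂ ≈ 3.22×10⁻⁴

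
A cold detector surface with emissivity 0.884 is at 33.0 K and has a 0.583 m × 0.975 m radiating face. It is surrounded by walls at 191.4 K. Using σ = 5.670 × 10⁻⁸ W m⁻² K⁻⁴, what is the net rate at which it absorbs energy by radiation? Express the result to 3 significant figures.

Net gain ≈ 38.2 W

Area A = 0.583 × 0.975 = 0.568425 m².
Net radiated power P_net = εσA(T⁴ − T₀⁴) = 0.884×5.670×10⁻⁸×0.568425×(33.0⁴ − 191.4⁴).
T⁴ − T₀⁴ = 1.18592×10⁶ − 1.34205×10⁹ = -1.34086×10⁹ K⁴, so P_net = -38.2 W — negative, meaning a net gain of 38.2 W.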